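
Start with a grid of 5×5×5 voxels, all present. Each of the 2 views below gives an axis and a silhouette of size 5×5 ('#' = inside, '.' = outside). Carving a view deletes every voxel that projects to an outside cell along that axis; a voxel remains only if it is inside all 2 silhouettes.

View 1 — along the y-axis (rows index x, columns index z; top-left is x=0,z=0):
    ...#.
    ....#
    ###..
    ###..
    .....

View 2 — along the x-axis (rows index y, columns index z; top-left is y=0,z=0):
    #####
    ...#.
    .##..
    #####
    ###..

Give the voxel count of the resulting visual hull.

before carving: 125 voxels (5×5×5)
  1. axis=1 (XZ plane), |mask|=8  ⇒  voxels=40
  2. axis=0 (YZ plane), |mask|=16  ⇒  voxels=27

remaining voxels: 27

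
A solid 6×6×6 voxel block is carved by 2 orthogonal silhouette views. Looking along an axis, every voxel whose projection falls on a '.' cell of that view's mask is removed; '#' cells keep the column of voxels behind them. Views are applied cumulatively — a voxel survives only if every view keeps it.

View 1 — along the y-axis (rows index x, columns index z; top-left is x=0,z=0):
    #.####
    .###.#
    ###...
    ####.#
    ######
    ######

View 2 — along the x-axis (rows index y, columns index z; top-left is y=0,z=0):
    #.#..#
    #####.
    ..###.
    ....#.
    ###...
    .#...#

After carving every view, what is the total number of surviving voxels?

before carving: 216 voxels (6×6×6)
[1] y-view keeps 29 columns → grid now 174
[2] x-view keeps 17 columns → grid now 83

83 voxels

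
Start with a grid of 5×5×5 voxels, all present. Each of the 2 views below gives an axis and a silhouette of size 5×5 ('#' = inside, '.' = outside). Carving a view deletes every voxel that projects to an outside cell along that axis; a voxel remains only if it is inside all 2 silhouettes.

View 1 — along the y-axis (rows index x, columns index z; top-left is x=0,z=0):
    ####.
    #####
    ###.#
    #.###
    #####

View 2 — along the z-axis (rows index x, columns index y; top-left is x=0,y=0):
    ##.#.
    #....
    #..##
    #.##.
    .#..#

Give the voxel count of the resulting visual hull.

start: 5×5×5 = 125 voxels
V1 y: intersect with XZ mask (22 set) -- 110 left
V2 z: intersect with XY mask (12 set) -- 51 left

|visual hull| = 51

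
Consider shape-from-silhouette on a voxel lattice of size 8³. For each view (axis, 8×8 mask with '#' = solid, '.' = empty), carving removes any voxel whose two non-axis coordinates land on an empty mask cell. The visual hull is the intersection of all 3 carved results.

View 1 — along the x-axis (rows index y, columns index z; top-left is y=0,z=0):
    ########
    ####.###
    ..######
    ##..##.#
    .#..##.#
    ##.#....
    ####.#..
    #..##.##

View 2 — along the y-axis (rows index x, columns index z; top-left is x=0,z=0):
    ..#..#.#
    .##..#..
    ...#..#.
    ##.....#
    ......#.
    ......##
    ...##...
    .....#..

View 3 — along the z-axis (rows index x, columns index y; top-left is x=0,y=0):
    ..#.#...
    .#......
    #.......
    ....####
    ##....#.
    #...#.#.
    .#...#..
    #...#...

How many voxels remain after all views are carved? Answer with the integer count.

start: 8×8×8 = 512 voxels
step 1: project along x, AND mask (43/64) → |grid| = 344
step 2: project along y, AND mask (17/64) → |grid| = 91
step 3: project along z, AND mask (18/64) → |grid| = 27

|visual hull| = 27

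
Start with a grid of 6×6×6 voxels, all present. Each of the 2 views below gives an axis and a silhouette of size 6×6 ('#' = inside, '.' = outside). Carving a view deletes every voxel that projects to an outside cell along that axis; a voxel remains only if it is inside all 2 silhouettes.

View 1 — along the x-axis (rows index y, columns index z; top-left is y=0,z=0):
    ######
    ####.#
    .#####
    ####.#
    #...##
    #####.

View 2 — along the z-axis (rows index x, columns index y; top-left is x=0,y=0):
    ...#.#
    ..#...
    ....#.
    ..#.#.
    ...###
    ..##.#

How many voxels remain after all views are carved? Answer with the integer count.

full grid |V| = 216
V1 x: intersect with YZ mask (29 set) -- 174 left
V2 z: intersect with XY mask (12 set) -- 54 left

voxel count = 54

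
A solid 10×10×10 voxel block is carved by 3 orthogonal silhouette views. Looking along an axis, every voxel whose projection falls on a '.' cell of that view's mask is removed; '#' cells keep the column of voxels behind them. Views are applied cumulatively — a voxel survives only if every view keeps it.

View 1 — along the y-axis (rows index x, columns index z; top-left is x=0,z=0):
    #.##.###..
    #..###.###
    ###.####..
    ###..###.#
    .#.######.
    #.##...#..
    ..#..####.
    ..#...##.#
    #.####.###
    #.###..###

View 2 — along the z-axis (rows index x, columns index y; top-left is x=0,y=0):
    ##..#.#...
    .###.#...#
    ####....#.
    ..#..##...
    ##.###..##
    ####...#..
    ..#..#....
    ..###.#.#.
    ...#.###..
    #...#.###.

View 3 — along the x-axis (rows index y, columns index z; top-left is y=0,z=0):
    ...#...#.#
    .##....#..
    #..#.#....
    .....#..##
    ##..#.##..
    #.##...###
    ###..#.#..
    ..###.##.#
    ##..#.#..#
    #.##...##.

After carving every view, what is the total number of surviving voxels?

start: 10×10×10 = 1000 voxels
after view 1 [y-axis, 62 of 100 cells solid] → remaining = 620
after view 2 [z-axis, 45 of 100 cells solid] → remaining = 281
after view 3 [x-axis, 44 of 100 cells solid] → remaining = 123

123 voxels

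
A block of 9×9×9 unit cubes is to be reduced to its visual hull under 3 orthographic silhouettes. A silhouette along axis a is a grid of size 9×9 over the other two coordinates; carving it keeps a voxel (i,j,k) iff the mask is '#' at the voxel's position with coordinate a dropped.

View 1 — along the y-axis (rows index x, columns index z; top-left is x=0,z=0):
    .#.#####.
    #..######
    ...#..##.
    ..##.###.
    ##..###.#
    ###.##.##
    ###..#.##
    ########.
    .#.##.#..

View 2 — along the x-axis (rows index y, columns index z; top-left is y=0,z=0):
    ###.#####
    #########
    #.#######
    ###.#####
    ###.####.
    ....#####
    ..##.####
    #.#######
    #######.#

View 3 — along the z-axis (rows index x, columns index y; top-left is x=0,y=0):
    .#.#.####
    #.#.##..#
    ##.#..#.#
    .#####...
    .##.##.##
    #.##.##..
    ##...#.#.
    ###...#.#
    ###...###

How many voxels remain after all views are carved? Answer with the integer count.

223 voxels

full grid |V| = 729
V1 y: intersect with XZ mask (52 set) -- 468 left
V2 x: intersect with YZ mask (67 set) -- 389 left
V3 z: intersect with XY mask (47 set) -- 223 left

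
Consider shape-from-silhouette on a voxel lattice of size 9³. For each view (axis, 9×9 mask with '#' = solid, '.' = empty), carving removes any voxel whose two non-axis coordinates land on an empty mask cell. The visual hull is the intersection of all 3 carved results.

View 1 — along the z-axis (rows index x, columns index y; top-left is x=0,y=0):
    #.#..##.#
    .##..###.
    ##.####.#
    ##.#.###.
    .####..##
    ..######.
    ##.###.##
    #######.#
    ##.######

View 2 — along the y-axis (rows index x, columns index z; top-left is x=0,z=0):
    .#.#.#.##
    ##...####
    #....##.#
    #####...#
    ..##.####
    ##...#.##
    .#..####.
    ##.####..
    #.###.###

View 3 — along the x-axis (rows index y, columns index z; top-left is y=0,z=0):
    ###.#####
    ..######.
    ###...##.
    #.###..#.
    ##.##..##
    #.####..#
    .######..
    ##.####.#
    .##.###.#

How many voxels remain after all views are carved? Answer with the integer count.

full grid |V| = 729
  1. axis=2 (XY plane), |mask|=58  ⇒  voxels=522
  2. axis=1 (XZ plane), |mask|=50  ⇒  voxels=324
  3. axis=0 (YZ plane), |mask|=55  ⇒  voxels=211

211 voxels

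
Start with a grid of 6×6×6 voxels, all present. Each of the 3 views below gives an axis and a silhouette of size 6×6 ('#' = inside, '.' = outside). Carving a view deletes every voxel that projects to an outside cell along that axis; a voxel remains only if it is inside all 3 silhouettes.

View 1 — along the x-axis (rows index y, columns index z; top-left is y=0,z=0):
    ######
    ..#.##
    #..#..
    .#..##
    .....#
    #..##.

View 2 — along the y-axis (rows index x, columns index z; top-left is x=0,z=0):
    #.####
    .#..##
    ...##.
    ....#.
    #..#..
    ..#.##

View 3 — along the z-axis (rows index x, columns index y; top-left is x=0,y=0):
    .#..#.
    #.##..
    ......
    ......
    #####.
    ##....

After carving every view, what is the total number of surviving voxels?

start: 6×6×6 = 216 voxels
  1. axis=0 (YZ plane), |mask|=18  ⇒  voxels=108
  2. axis=1 (XZ plane), |mask|=16  ⇒  voxels=53
  3. axis=2 (XY plane), |mask|=12  ⇒  voxels=20

remaining voxels: 20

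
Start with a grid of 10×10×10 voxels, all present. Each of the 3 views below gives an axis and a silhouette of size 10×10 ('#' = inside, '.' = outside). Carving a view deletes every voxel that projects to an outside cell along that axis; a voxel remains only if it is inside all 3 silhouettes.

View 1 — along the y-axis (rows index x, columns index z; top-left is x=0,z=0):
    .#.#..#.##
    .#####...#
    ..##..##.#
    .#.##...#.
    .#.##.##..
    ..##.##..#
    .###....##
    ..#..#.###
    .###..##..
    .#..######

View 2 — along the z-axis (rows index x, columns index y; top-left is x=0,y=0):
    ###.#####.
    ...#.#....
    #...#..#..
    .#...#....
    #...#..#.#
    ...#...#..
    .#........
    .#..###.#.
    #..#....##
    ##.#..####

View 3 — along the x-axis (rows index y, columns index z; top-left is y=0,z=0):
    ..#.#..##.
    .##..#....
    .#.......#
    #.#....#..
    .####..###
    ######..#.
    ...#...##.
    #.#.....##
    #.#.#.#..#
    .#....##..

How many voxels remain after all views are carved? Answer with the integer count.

remaining voxels: 88

before carving: 1000 voxels (10×10×10)
carve view 1 (along y, XZ-mask fill 52/100): 520 voxels remain
carve view 2 (along z, XY-mask fill 38/100): 204 voxels remain
carve view 3 (along x, YZ-mask fill 41/100): 88 voxels remain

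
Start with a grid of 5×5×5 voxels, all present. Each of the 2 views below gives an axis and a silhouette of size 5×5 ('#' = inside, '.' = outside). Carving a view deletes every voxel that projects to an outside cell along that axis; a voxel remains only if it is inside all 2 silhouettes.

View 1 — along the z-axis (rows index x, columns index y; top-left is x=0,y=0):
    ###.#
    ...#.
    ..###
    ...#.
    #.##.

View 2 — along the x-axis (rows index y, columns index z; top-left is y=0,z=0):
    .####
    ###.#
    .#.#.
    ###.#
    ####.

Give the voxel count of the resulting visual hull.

remaining voxels: 42

before carving: 125 voxels (5×5×5)
step 1: project along z, AND mask (12/25) → |grid| = 60
step 2: project along x, AND mask (18/25) → |grid| = 42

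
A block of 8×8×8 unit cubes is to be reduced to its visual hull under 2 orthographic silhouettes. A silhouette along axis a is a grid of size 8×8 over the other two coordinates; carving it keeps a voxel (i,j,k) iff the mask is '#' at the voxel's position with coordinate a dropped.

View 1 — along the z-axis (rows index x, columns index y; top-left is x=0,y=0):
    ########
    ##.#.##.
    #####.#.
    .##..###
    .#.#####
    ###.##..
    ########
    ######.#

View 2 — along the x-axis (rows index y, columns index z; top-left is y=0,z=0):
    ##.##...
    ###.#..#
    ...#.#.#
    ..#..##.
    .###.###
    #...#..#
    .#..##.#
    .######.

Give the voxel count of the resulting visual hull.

before carving: 512 voxels (8×8×8)
  1. axis=2 (XY plane), |mask|=50  ⇒  voxels=400
  2. axis=0 (YZ plane), |mask|=34  ⇒  voxels=211

remaining voxels: 211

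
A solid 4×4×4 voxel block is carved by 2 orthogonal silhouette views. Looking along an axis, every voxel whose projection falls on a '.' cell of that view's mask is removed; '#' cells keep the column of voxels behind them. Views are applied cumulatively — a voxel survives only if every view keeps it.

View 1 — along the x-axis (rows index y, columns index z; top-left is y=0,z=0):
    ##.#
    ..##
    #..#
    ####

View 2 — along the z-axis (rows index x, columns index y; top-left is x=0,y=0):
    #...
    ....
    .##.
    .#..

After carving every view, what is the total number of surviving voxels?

voxel count = 9

full grid |V| = 64
carve view 1 (along x, YZ-mask fill 11/16): 44 voxels remain
carve view 2 (along z, XY-mask fill 4/16): 9 voxels remain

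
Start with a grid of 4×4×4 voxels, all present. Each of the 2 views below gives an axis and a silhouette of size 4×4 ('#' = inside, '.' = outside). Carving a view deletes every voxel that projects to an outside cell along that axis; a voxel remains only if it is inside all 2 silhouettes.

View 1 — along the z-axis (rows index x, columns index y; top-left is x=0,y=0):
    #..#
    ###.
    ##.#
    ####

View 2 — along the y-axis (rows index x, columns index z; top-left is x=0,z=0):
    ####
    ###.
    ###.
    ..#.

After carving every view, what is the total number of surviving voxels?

|visual hull| = 30

initial block: 4^3 = 64
[1] z-view keeps 12 columns → grid now 48
[2] y-view keeps 11 columns → grid now 30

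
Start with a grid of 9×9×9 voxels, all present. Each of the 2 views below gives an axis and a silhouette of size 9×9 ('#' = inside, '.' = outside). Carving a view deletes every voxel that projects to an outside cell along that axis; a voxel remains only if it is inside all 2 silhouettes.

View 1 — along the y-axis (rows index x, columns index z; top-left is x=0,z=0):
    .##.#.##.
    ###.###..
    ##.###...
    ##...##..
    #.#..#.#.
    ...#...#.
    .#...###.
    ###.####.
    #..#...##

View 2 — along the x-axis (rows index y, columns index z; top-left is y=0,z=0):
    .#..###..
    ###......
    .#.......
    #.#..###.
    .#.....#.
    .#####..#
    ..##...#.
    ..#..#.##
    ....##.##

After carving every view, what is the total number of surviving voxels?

153 voxels

initial block: 9^3 = 729
carve view 1 (along y, XZ-mask fill 41/81): 369 voxels remain
carve view 2 (along x, YZ-mask fill 32/81): 153 voxels remain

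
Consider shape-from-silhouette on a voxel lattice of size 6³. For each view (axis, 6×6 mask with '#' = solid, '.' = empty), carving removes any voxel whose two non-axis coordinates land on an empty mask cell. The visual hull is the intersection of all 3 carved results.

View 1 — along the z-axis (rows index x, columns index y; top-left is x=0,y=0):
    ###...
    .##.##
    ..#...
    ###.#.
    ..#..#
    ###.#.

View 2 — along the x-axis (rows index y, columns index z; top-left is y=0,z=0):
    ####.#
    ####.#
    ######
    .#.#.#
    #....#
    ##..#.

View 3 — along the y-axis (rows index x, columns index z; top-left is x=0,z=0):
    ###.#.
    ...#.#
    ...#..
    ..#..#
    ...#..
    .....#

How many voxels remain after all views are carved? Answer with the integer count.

voxel count = 28

initial block: 6^3 = 216
[1] z-view keeps 18 columns → grid now 108
[2] x-view keeps 24 columns → grid now 83
[3] y-view keeps 11 columns → grid now 28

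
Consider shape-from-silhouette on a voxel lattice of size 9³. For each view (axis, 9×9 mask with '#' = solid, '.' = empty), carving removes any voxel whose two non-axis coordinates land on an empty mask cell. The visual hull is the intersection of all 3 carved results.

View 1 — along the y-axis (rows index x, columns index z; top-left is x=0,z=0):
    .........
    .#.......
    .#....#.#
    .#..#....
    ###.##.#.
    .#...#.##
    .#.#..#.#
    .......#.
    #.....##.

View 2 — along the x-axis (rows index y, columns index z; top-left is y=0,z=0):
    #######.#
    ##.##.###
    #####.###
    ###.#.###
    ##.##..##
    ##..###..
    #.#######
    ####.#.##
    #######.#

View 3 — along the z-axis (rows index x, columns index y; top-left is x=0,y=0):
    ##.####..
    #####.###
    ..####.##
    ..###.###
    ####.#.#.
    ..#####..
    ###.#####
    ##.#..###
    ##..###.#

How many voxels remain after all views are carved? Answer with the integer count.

|visual hull| = 119

initial block: 9^3 = 729
[1] y-view keeps 24 columns → grid now 216
[2] x-view keeps 64 columns → grid now 174
[3] z-view keeps 57 columns → grid now 119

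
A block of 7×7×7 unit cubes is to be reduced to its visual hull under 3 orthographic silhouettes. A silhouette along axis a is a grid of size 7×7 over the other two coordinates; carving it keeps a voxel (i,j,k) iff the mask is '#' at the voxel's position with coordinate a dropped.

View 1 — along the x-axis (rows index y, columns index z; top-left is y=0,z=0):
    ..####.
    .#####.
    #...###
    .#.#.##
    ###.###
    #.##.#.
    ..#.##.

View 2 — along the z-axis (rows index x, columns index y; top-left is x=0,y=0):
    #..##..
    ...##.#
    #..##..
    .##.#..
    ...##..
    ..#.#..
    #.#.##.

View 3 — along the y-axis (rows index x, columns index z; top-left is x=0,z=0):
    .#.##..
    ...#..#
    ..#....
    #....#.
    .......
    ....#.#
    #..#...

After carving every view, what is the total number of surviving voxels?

voxel count = 25

before carving: 343 voxels (7×7×7)
[1] x-view keeps 30 columns → grid now 210
[2] z-view keeps 20 columns → grid now 94
[3] y-view keeps 12 columns → grid now 25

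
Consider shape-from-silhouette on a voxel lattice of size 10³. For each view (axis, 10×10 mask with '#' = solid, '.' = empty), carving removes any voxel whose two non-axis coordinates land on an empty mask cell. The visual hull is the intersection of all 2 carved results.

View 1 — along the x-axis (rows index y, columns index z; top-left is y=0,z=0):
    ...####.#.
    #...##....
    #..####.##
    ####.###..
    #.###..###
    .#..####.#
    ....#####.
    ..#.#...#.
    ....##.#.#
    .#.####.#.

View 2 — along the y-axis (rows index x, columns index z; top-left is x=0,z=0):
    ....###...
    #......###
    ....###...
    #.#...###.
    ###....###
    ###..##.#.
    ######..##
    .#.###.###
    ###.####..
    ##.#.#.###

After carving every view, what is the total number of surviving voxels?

299 voxels

before carving: 1000 voxels (10×10×10)
[1] x-view keeps 53 columns → grid now 530
[2] y-view keeps 56 columns → grid now 299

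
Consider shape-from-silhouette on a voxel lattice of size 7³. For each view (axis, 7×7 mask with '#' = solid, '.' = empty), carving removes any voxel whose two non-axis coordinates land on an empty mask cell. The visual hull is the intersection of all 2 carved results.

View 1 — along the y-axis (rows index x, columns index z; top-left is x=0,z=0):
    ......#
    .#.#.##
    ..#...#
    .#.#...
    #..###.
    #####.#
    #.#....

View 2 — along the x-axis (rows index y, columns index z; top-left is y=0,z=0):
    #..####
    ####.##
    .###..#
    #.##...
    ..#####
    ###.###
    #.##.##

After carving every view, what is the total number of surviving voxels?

|visual hull| = 106

initial block: 7^3 = 343
after view 1 [y-axis, 21 of 49 cells solid] → remaining = 147
after view 2 [x-axis, 34 of 49 cells solid] → remaining = 106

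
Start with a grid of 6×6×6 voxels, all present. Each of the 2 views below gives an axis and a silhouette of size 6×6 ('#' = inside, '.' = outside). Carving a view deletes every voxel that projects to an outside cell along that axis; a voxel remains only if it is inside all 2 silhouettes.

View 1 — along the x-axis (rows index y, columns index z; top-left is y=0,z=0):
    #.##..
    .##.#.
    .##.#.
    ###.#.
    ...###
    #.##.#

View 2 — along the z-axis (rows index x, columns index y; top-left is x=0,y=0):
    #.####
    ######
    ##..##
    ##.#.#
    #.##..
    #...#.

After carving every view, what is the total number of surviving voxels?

start: 6×6×6 = 216 voxels
V1 x: intersect with YZ mask (20 set) -- 120 left
V2 z: intersect with XY mask (24 set) -- 80 left

remaining voxels: 80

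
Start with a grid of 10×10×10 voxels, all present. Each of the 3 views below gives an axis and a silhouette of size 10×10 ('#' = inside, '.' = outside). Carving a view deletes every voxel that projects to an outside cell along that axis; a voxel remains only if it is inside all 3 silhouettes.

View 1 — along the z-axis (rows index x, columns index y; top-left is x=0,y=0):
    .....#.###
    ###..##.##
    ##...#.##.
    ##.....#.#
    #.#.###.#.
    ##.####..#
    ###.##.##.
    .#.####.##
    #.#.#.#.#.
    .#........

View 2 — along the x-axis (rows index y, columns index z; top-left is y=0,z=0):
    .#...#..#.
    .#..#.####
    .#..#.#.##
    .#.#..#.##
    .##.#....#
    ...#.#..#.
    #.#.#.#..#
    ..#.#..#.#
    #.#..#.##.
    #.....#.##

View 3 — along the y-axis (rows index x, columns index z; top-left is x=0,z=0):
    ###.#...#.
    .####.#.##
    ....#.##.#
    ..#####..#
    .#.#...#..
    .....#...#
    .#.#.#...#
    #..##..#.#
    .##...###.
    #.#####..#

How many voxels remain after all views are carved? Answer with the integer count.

initial block: 10^3 = 1000
carve view 1 (along z, XY-mask fill 53/100): 530 voxels remain
carve view 2 (along x, YZ-mask fill 44/100): 230 voxels remain
carve view 3 (along y, XZ-mask fill 48/100): 102 voxels remain

voxel count = 102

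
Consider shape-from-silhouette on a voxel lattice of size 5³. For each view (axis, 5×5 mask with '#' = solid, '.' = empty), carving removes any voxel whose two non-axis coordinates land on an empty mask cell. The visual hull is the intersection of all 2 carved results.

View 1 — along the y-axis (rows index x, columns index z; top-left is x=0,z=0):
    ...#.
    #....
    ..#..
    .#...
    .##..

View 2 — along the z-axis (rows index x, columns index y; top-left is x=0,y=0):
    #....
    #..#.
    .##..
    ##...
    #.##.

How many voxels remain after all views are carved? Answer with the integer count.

remaining voxels: 13

start: 5×5×5 = 125 voxels
after view 1 [y-axis, 6 of 25 cells solid] → remaining = 30
after view 2 [z-axis, 10 of 25 cells solid] → remaining = 13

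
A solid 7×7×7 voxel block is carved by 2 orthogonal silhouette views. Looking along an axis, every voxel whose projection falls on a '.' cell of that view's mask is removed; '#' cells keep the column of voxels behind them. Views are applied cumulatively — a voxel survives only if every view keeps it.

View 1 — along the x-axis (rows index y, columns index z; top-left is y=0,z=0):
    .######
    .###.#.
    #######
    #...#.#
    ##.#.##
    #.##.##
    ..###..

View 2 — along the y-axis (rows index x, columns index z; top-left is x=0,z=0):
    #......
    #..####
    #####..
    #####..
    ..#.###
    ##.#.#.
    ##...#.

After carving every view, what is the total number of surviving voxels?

125 voxels

full grid |V| = 343
after view 1 [x-axis, 33 of 49 cells solid] → remaining = 231
after view 2 [y-axis, 27 of 49 cells solid] → remaining = 125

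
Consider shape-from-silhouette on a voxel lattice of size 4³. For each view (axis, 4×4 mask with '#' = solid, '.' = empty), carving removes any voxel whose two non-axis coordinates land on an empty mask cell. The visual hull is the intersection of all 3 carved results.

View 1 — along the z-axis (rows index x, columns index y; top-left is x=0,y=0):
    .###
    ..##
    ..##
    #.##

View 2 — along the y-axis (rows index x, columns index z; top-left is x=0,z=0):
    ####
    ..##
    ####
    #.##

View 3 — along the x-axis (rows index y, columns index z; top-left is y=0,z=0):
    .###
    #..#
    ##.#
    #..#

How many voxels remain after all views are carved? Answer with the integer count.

before carving: 64 voxels (4×4×4)
[1] z-view keeps 10 columns → grid now 40
[2] y-view keeps 13 columns → grid now 33
[3] x-view keeps 10 columns → grid now 20

20 voxels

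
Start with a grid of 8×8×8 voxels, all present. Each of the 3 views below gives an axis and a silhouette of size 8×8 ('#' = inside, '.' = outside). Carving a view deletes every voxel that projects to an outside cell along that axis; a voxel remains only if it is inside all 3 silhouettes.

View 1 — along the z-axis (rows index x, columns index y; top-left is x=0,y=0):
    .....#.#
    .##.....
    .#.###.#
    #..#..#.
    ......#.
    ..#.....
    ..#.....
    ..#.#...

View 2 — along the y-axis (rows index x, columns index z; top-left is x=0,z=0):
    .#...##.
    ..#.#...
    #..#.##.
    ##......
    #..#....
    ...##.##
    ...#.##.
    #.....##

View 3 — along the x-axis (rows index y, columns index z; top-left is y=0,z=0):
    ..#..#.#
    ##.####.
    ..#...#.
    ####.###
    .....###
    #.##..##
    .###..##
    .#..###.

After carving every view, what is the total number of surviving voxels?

remaining voxels: 30

start: 8×8×8 = 512 voxels
  1. axis=2 (XY plane), |mask|=17  ⇒  voxels=136
  2. axis=1 (XZ plane), |mask|=23  ⇒  voxels=51
  3. axis=0 (YZ plane), |mask|=35  ⇒  voxels=30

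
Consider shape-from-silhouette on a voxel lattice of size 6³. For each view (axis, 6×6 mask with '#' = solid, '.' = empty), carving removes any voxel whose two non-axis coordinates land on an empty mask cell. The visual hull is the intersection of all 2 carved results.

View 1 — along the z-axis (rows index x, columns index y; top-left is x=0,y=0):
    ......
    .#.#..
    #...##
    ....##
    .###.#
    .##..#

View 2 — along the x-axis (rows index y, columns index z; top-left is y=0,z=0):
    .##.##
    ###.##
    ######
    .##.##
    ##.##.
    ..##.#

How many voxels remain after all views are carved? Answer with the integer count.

|visual hull| = 59

start: 6×6×6 = 216 voxels
after view 1 [z-axis, 14 of 36 cells solid] → remaining = 84
after view 2 [x-axis, 26 of 36 cells solid] → remaining = 59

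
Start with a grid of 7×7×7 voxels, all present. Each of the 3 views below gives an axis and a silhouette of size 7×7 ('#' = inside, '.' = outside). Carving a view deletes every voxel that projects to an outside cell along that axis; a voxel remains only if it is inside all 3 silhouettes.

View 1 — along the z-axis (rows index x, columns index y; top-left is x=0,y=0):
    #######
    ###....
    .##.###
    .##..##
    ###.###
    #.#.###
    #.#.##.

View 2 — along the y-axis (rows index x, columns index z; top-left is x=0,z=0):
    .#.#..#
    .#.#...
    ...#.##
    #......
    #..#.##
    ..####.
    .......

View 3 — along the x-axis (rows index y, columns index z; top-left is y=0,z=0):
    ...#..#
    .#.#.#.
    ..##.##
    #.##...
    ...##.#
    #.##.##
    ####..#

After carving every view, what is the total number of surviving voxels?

voxel count = 59

initial block: 7^3 = 343
  1. axis=2 (XY plane), |mask|=34  ⇒  voxels=238
  2. axis=1 (XZ plane), |mask|=17  ⇒  voxels=90
  3. axis=0 (YZ plane), |mask|=25  ⇒  voxels=59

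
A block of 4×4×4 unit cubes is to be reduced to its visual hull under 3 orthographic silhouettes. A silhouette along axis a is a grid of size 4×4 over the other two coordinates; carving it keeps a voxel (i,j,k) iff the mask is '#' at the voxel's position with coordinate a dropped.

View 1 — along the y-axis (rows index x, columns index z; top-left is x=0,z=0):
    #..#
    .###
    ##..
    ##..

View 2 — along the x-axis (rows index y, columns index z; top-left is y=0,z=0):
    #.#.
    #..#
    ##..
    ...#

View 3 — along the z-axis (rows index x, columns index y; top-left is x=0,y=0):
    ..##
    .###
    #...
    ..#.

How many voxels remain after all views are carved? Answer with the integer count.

start: 4×4×4 = 64 voxels
  1. axis=1 (XZ plane), |mask|=9  ⇒  voxels=36
  2. axis=0 (YZ plane), |mask|=7  ⇒  voxels=17
  3. axis=2 (XY plane), |mask|=7  ⇒  voxels=8

voxel count = 8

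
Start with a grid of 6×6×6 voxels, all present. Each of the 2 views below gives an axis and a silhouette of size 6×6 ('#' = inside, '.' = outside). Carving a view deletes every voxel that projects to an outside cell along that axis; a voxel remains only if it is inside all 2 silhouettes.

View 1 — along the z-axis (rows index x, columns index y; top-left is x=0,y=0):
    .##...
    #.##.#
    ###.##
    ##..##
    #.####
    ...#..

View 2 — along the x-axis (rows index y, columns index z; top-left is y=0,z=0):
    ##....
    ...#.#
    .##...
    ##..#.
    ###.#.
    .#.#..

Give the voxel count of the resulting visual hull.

|visual hull| = 51

start: 6×6×6 = 216 voxels
after view 1 [z-axis, 21 of 36 cells solid] → remaining = 126
after view 2 [x-axis, 15 of 36 cells solid] → remaining = 51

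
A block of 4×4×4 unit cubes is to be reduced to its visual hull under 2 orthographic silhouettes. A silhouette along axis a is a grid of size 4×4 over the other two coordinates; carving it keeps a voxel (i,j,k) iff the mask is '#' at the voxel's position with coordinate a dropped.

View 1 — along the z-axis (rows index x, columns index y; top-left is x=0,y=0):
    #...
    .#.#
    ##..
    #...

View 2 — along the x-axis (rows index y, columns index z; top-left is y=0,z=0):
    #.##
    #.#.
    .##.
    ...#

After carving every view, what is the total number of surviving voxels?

before carving: 64 voxels (4×4×4)
step 1: project along z, AND mask (6/16) → |grid| = 24
step 2: project along x, AND mask (8/16) → |grid| = 14

14 voxels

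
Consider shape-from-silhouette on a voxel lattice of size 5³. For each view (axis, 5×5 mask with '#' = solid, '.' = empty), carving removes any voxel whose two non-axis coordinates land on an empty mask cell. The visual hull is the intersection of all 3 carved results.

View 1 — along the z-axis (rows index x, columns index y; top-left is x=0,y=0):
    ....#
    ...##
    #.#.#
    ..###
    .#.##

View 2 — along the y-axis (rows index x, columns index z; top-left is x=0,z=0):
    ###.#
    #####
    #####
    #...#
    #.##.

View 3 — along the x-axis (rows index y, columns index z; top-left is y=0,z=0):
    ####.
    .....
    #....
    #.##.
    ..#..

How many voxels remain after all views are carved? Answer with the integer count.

before carving: 125 voxels (5×5×5)
after view 1 [z-axis, 12 of 25 cells solid] → remaining = 60
after view 2 [y-axis, 19 of 25 cells solid] → remaining = 44
after view 3 [x-axis, 9 of 25 cells solid] → remaining = 17

voxel count = 17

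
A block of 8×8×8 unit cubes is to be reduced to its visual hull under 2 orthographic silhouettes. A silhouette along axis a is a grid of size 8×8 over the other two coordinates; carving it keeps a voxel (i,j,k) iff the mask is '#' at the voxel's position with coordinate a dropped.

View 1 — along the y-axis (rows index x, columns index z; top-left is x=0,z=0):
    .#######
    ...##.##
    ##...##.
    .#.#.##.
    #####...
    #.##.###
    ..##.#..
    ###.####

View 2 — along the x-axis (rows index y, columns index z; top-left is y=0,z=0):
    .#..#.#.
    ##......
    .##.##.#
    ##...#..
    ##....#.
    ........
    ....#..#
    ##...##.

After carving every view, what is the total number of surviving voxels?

full grid |V| = 512
V1 y: intersect with XZ mask (40 set) -- 320 left
V2 x: intersect with YZ mask (22 set) -- 107 left

voxel count = 107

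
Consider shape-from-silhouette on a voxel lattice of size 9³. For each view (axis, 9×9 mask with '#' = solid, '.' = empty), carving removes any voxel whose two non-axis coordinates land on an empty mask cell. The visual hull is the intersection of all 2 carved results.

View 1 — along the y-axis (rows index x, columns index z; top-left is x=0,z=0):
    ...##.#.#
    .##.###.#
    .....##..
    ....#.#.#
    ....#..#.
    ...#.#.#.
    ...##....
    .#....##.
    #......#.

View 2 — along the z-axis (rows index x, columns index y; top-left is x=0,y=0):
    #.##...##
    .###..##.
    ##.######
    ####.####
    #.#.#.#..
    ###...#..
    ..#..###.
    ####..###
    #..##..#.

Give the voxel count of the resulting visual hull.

full grid |V| = 729
  1. axis=1 (XZ plane), |mask|=27  ⇒  voxels=243
  2. axis=2 (XY plane), |mask|=49  ⇒  voxels=147

remaining voxels: 147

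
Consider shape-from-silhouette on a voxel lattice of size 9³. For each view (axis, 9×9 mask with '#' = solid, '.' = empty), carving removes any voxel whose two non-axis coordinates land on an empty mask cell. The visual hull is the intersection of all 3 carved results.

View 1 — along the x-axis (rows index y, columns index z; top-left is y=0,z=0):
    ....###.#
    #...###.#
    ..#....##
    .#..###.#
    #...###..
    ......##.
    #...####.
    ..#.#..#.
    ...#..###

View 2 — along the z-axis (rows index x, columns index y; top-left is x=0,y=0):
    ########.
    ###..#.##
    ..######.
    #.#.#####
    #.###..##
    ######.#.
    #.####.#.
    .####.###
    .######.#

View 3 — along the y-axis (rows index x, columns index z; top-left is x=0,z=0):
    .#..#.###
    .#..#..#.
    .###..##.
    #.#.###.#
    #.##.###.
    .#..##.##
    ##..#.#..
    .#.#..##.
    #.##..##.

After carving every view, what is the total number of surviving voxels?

start: 9×9×9 = 729 voxels
  1. axis=0 (YZ plane), |mask|=35  ⇒  voxels=315
  2. axis=2 (XY plane), |mask|=60  ⇒  voxels=226
  3. axis=1 (XZ plane), |mask|=43  ⇒  voxels=125

voxel count = 125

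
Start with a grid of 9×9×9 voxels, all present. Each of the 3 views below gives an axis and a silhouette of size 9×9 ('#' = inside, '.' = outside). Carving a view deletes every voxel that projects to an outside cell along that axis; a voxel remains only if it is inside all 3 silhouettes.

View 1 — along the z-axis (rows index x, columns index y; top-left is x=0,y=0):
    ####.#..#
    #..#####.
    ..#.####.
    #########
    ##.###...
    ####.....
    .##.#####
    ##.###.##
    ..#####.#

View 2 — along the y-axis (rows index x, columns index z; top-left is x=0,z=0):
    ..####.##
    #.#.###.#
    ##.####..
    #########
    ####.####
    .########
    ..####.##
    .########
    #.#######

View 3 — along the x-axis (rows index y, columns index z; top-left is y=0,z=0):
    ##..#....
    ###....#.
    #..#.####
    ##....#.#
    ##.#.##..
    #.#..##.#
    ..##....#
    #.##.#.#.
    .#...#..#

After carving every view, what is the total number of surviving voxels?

184 voxels

start: 9×9×9 = 729 voxels
[1] z-view keeps 55 columns → grid now 495
[2] y-view keeps 65 columns → grid now 401
[3] x-view keeps 38 columns → grid now 184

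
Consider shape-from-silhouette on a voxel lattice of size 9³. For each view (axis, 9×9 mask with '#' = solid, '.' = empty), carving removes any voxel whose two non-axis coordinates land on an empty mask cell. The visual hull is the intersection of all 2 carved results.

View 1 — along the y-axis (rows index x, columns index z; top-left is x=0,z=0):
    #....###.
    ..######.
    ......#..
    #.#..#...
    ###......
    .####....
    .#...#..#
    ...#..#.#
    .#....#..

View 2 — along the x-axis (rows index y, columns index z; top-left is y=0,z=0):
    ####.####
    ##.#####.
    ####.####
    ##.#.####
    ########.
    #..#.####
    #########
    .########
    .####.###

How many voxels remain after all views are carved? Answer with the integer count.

223 voxels

full grid |V| = 729
[1] y-view keeps 29 columns → grid now 261
[2] x-view keeps 68 columns → grid now 223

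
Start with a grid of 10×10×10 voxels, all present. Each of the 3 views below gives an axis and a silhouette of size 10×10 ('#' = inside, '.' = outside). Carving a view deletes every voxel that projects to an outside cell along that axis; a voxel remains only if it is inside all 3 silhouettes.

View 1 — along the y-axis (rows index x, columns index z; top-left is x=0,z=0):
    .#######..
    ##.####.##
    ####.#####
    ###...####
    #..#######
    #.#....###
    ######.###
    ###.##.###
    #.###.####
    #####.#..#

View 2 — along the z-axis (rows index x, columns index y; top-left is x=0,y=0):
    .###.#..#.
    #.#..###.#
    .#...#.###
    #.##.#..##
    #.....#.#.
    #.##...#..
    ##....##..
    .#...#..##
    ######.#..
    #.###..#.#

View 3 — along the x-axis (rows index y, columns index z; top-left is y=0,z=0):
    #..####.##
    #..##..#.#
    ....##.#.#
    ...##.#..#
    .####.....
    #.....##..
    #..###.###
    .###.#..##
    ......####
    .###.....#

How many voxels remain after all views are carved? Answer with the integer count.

remaining voxels: 192

start: 10×10×10 = 1000 voxels
step 1: project along y, AND mask (76/100) → |grid| = 760
step 2: project along z, AND mask (50/100) → |grid| = 380
step 3: project along x, AND mask (48/100) → |grid| = 192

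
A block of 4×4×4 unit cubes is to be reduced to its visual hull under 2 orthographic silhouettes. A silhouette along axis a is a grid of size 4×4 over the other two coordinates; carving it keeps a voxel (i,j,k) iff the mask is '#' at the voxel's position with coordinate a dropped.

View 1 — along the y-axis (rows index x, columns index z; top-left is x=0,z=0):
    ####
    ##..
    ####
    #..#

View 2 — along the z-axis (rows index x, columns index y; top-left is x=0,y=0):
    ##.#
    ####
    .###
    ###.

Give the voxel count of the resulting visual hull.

|visual hull| = 38

full grid |V| = 64
  1. axis=1 (XZ plane), |mask|=12  ⇒  voxels=48
  2. axis=2 (XY plane), |mask|=13  ⇒  voxels=38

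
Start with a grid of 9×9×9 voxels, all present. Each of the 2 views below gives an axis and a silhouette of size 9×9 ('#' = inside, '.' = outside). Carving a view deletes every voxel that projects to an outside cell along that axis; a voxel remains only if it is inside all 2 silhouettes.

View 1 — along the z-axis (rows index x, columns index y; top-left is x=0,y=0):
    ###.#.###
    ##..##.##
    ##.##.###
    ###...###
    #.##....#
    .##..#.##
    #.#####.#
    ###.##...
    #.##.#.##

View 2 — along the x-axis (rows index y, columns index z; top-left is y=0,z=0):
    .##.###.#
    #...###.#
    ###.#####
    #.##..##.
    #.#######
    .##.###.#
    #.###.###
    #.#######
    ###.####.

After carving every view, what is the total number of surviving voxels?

initial block: 9^3 = 729
step 1: project along z, AND mask (53/81) → |grid| = 477
step 2: project along x, AND mask (60/81) → |grid| = 356

voxel count = 356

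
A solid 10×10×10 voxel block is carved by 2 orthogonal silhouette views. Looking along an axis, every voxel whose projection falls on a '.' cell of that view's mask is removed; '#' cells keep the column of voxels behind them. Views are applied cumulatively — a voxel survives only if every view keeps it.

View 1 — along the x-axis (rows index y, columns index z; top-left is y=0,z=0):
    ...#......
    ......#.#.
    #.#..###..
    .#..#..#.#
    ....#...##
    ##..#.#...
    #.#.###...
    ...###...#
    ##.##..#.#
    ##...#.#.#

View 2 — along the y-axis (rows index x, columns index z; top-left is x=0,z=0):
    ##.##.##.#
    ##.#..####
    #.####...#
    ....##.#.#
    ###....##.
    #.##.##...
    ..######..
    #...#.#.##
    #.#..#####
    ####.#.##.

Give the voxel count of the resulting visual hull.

initial block: 10^3 = 1000
[1] x-view keeps 39 columns → grid now 390
[2] y-view keeps 59 columns → grid now 232

voxel count = 232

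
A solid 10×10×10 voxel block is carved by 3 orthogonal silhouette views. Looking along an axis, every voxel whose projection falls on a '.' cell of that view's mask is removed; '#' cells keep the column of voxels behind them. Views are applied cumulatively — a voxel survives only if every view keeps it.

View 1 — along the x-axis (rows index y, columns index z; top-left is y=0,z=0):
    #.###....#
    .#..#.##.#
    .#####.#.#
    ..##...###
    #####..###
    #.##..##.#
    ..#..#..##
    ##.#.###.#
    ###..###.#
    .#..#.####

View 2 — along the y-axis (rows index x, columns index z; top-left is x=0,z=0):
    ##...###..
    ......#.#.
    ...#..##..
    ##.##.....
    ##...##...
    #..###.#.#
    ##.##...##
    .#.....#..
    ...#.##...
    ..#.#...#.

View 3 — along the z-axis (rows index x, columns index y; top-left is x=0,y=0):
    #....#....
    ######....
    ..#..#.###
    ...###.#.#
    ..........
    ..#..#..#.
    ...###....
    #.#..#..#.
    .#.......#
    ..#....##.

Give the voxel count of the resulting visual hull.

full grid |V| = 1000
after view 1 [x-axis, 60 of 100 cells solid] → remaining = 600
after view 2 [y-axis, 38 of 100 cells solid] → remaining = 217
after view 3 [z-axis, 33 of 100 cells solid] → remaining = 67

voxel count = 67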